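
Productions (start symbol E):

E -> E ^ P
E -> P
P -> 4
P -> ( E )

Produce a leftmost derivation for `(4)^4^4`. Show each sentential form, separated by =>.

E=>E^P=>E^P^P=>P^P^P=>(E)^P^P=>(P)^P^P=>(4)^P^P=>(4)^4^P=>(4)^4^4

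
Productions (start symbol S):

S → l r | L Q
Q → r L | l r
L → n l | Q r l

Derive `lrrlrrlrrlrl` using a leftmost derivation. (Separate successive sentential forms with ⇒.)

S ⇒ LQ   [S → L Q]
LQ ⇒ QrlQ   [L → Q r l]
QrlQ ⇒ lrrlQ   [Q → l r]
lrrlQ ⇒ lrrlrL   [Q → r L]
lrrlrL ⇒ lrrlrQrl   [L → Q r l]
lrrlrQrl ⇒ lrrlrrLrl   [Q → r L]
lrrlrrLrl ⇒ lrrlrrQrlrl   [L → Q r l]
lrrlrrQrlrl ⇒ lrrlrrlrrlrl   [Q → l r]

S⇒LQ⇒QrlQ⇒lrrlQ⇒lrrlrL⇒lrrlrQrl⇒lrrlrrLrl⇒lrrlrrQrlrl⇒lrrlrrlrrlrl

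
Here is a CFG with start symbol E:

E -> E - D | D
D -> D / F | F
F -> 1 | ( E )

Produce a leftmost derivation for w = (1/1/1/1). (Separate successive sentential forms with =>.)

E => D   [E -> D]
D => F   [D -> F]
F => (E)   [F -> ( E )]
(E) => (D)   [E -> D]
(D) => (D/F)   [D -> D / F]
(D/F) => (D/F/F)   [D -> D / F]
(D/F/F) => (D/F/F/F)   [D -> D / F]
(D/F/F/F) => (F/F/F/F)   [D -> F]
(F/F/F/F) => (1/F/F/F)   [F -> 1]
(1/F/F/F) => (1/1/F/F)   [F -> 1]
(1/1/F/F) => (1/1/1/F)   [F -> 1]
(1/1/1/F) => (1/1/1/1)   [F -> 1]

E => D => F => (E) => (D) => (D/F) => (D/F/F) => (D/F/F/F) => (F/F/F/F) => (1/F/F/F) => (1/1/F/F) => (1/1/1/F) => (1/1/1/1)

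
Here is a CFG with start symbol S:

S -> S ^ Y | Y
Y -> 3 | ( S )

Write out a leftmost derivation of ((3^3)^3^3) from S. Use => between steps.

S => Y   [S -> Y]
Y => (S)   [Y -> ( S )]
(S) => (S^Y)   [S -> S ^ Y]
(S^Y) => (S^Y^Y)   [S -> S ^ Y]
(S^Y^Y) => (Y^Y^Y)   [S -> Y]
(Y^Y^Y) => ((S)^Y^Y)   [Y -> ( S )]
((S)^Y^Y) => ((S^Y)^Y^Y)   [S -> S ^ Y]
((S^Y)^Y^Y) => ((Y^Y)^Y^Y)   [S -> Y]
((Y^Y)^Y^Y) => ((3^Y)^Y^Y)   [Y -> 3]
((3^Y)^Y^Y) => ((3^3)^Y^Y)   [Y -> 3]
((3^3)^Y^Y) => ((3^3)^3^Y)   [Y -> 3]
((3^3)^3^Y) => ((3^3)^3^3)   [Y -> 3]

S=>Y=>(S)=>(S^Y)=>(S^Y^Y)=>(Y^Y^Y)=>((S)^Y^Y)=>((S^Y)^Y^Y)=>((Y^Y)^Y^Y)=>((3^Y)^Y^Y)=>((3^3)^Y^Y)=>((3^3)^3^Y)=>((3^3)^3^3)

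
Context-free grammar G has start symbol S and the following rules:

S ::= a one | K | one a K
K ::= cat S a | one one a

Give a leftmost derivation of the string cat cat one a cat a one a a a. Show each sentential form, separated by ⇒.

S ⇒ K ⇒ cat S a ⇒ cat K a ⇒ cat cat S a a ⇒ cat cat one a K a a ⇒ cat cat one a cat S a a a ⇒ cat cat one a cat a one a a a

S ⇒ K   [S ::= K]
K ⇒ cat S a   [K ::= cat S a]
cat S a ⇒ cat K a   [S ::= K]
cat K a ⇒ cat cat S a a   [K ::= cat S a]
cat cat S a a ⇒ cat cat one a K a a   [S ::= one a K]
cat cat one a K a a ⇒ cat cat one a cat S a a a   [K ::= cat S a]
cat cat one a cat S a a a ⇒ cat cat one a cat a one a a a   [S ::= a one]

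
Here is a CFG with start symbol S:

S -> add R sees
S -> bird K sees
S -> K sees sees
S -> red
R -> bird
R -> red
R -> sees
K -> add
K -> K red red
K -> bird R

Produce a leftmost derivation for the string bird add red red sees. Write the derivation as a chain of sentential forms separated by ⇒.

S ⇒ bird K sees ⇒ bird K red red sees ⇒ bird add red red sees

S ⇒ bird K sees   [S -> bird K sees]
bird K sees ⇒ bird K red red sees   [K -> K red red]
bird K red red sees ⇒ bird add red red sees   [K -> add]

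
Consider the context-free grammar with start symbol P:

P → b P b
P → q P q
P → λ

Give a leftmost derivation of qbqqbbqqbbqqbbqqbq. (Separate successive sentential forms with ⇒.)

P⇒qPq⇒qbPbq⇒qbqPqbq⇒qbqqPqqbq⇒qbqqbPbqqbq⇒qbqqbbPbbqqbq⇒qbqqbbqPqbbqqbq⇒qbqqbbqqPqqbbqqbq⇒qbqqbbqqbPbqqbbqqbq⇒qbqqbbqqbbqqbbqqbq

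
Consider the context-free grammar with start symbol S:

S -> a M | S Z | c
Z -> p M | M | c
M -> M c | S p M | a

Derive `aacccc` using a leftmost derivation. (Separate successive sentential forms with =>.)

S => SZ => aMZ => aMcZ => aMccZ => aMcccZ => aacccZ => aacccc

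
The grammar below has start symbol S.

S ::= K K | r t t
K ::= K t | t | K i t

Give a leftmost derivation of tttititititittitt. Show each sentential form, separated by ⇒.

S⇒KK⇒KitK⇒KititK⇒KitititK⇒KititititK⇒KitititititK⇒KtitititititK⇒KttitititititK⇒tttitititititK⇒tttitititititKt⇒tttitititititKitt⇒tttititititittitt

S ⇒ KK   [S ::= K K]
KK ⇒ KitK   [K ::= K i t]
KitK ⇒ KititK   [K ::= K i t]
KititK ⇒ KitititK   [K ::= K i t]
KitititK ⇒ KititititK   [K ::= K i t]
KititititK ⇒ KitititititK   [K ::= K i t]
KitititititK ⇒ KtitititititK   [K ::= K t]
KtitititititK ⇒ KttitititititK   [K ::= K t]
KttitititititK ⇒ tttitititititK   [K ::= t]
tttitititititK ⇒ tttitititititKt   [K ::= K t]
tttitititititKt ⇒ tttitititititKitt   [K ::= K i t]
tttitititititKitt ⇒ tttititititittitt   [K ::= t]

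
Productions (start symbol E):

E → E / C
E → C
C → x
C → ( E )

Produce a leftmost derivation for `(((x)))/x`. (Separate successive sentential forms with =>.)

E => E/C => C/C => (E)/C => (C)/C => ((E))/C => ((C))/C => (((E)))/C => (((C)))/C => (((x)))/C => (((x)))/x

E => E/C   [E → E / C]
E/C => C/C   [E → C]
C/C => (E)/C   [C → ( E )]
(E)/C => (C)/C   [E → C]
(C)/C => ((E))/C   [C → ( E )]
((E))/C => ((C))/C   [E → C]
((C))/C => (((E)))/C   [C → ( E )]
(((E)))/C => (((C)))/C   [E → C]
(((C)))/C => (((x)))/C   [C → x]
(((x)))/C => (((x)))/x   [C → x]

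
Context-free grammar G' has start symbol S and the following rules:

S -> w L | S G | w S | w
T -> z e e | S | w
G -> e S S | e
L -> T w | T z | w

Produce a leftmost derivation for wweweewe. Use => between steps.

S => SG   [S -> S G]
SG => SGG   [S -> S G]
SGG => wSGG   [S -> w S]
wSGG => wwGG   [S -> w]
wwGG => wweSSG   [G -> e S S]
wweSSG => wweSGSG   [S -> S G]
wweSGSG => wweSGGSG   [S -> S G]
wweSGGSG => wwewGGSG   [S -> w]
wwewGGSG => wweweGSG   [G -> e]
wweweGSG => wweweeSG   [G -> e]
wweweeSG => wweweewG   [S -> w]
wweweewG => wweweewe   [G -> e]

S=>SG=>SGG=>wSGG=>wwGG=>wweSSG=>wweSGSG=>wweSGGSG=>wwewGGSG=>wweweGSG=>wweweeSG=>wweweewG=>wweweewe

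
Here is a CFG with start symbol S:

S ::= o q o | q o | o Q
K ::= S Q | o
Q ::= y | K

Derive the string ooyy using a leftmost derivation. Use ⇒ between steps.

S⇒oQ⇒oK⇒oSQ⇒ooQQ⇒ooyQ⇒ooyy

S ⇒ oQ   [S ::= o Q]
oQ ⇒ oK   [Q ::= K]
oK ⇒ oSQ   [K ::= S Q]
oSQ ⇒ ooQQ   [S ::= o Q]
ooQQ ⇒ ooyQ   [Q ::= y]
ooyQ ⇒ ooyy   [Q ::= y]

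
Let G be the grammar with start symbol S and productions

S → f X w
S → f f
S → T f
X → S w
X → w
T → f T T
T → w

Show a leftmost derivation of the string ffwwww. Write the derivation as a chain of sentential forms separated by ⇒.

S ⇒ fXw ⇒ fSww ⇒ ffXwww ⇒ ffwwww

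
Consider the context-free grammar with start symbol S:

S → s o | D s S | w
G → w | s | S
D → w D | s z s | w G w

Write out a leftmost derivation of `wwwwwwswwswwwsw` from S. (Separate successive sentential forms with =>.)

S => DsS   [S → D s S]
DsS => wDsS   [D → w D]
wDsS => wwDsS   [D → w D]
wwDsS => wwwGwsS   [D → w G w]
wwwGwsS => wwwSwsS   [G → S]
wwwSwsS => wwwDsSwsS   [S → D s S]
wwwDsSwsS => wwwwGwsSwsS   [D → w G w]
wwwwGwsSwsS => wwwwwwsSwsS   [G → w]
wwwwwwsSwsS => wwwwwwswwsS   [S → w]
wwwwwwswwsS => wwwwwwswwsDsS   [S → D s S]
wwwwwwswwsDsS => wwwwwwswwswGwsS   [D → w G w]
wwwwwwswwswGwsS => wwwwwwswwswSwsS   [G → S]
wwwwwwswwswSwsS => wwwwwwswwswwwsS   [S → w]
wwwwwwswwswwwsS => wwwwwwswwswwwsw   [S → w]

S=>DsS=>wDsS=>wwDsS=>wwwGwsS=>wwwSwsS=>wwwDsSwsS=>wwwwGwsSwsS=>wwwwwwsSwsS=>wwwwwwswwsS=>wwwwwwswwsDsS=>wwwwwwswwswGwsS=>wwwwwwswwswSwsS=>wwwwwwswwswwwsS=>wwwwwwswwswwwsw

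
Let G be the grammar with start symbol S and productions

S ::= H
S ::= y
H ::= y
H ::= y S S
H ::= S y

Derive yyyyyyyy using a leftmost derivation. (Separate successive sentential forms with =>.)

S => H => ySS => yHS => yySSS => yyHSS => yySySS => yyHySS => yyySSySS => yyyHSySS => yyyySySS => yyyyyySS => yyyyyyHS => yyyyyyyS => yyyyyyyy

S => H   [S ::= H]
H => ySS   [H ::= y S S]
ySS => yHS   [S ::= H]
yHS => yySSS   [H ::= y S S]
yySSS => yyHSS   [S ::= H]
yyHSS => yySySS   [H ::= S y]
yySySS => yyHySS   [S ::= H]
yyHySS => yyySSySS   [H ::= y S S]
yyySSySS => yyyHSySS   [S ::= H]
yyyHSySS => yyyySySS   [H ::= y]
yyyySySS => yyyyyySS   [S ::= y]
yyyyyySS => yyyyyyHS   [S ::= H]
yyyyyyHS => yyyyyyyS   [H ::= y]
yyyyyyyS => yyyyyyyy   [S ::= y]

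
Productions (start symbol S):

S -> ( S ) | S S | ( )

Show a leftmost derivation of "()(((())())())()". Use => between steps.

S=>SS=>SSS=>()SS=>()(S)S=>()(SS)S=>()((S)S)S=>()((SS)S)S=>()(((S)S)S)S=>()(((())S)S)S=>()(((())())S)S=>()(((())())())S=>()(((())())())()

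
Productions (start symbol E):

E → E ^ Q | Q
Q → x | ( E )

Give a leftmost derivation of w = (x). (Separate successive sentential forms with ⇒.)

E ⇒ Q   [E → Q]
Q ⇒ (E)   [Q → ( E )]
(E) ⇒ (Q)   [E → Q]
(Q) ⇒ (x)   [Q → x]

E ⇒ Q ⇒ (E) ⇒ (Q) ⇒ (x)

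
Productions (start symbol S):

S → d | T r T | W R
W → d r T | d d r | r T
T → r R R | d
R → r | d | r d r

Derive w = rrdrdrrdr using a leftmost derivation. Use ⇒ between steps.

S ⇒ TrT   [S → T r T]
TrT ⇒ rRRrT   [T → r R R]
rRRrT ⇒ rrdrRrT   [R → r d r]
rrdrRrT ⇒ rrdrdrT   [R → d]
rrdrdrT ⇒ rrdrdrrRR   [T → r R R]
rrdrdrrRR ⇒ rrdrdrrdR   [R → d]
rrdrdrrdR ⇒ rrdrdrrdr   [R → r]

S⇒TrT⇒rRRrT⇒rrdrRrT⇒rrdrdrT⇒rrdrdrrRR⇒rrdrdrrdR⇒rrdrdrrdr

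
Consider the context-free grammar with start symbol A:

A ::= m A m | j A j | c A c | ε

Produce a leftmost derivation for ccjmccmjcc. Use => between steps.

A => cAc => ccAcc => ccjAjcc => ccjmAmjcc => ccjmcAcmjcc => ccjmccmjcc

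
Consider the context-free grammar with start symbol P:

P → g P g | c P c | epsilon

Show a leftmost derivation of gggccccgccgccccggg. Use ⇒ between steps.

P ⇒ gPg   [P → g P g]
gPg ⇒ ggPgg   [P → g P g]
ggPgg ⇒ gggPggg   [P → g P g]
gggPggg ⇒ gggcPcggg   [P → c P c]
gggcPcggg ⇒ gggccPccggg   [P → c P c]
gggccPccggg ⇒ gggcccPcccggg   [P → c P c]
gggcccPcccggg ⇒ gggccccPccccggg   [P → c P c]
gggccccPccccggg ⇒ gggccccgPgccccggg   [P → g P g]
gggccccgPgccccggg ⇒ gggccccgcPcgccccggg   [P → c P c]
gggccccgcPcgccccggg ⇒ gggccccgccgccccggg   [P → epsilon]

P ⇒ gPg ⇒ ggPgg ⇒ gggPggg ⇒ gggcPcggg ⇒ gggccPccggg ⇒ gggcccPcccggg ⇒ gggccccPccccggg ⇒ gggccccgPgccccggg ⇒ gggccccgcPcgccccggg ⇒ gggccccgccgccccggg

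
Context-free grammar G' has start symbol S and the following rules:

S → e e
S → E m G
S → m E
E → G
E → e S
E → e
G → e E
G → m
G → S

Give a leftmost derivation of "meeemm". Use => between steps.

S => mE => meS => meEmG => meGmG => meeEmG => meeemG => meeemm

S => mE   [S → m E]
mE => meS   [E → e S]
meS => meEmG   [S → E m G]
meEmG => meGmG   [E → G]
meGmG => meeEmG   [G → e E]
meeEmG => meeemG   [E → e]
meeemG => meeemm   [G → m]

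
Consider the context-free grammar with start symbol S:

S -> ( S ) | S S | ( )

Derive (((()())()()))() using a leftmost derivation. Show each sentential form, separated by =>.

S => SS   [S -> S S]
SS => (S)S   [S -> ( S )]
(S)S => ((S))S   [S -> ( S )]
((S))S => ((SS))S   [S -> S S]
((SS))S => ((SSS))S   [S -> S S]
((SSS))S => (((S)SS))S   [S -> ( S )]
(((S)SS))S => (((SS)SS))S   [S -> S S]
(((SS)SS))S => (((()S)SS))S   [S -> ( )]
(((()S)SS))S => (((()())SS))S   [S -> ( )]
(((()())SS))S => (((()())()S))S   [S -> ( )]
(((()())()S))S => (((()())()()))S   [S -> ( )]
(((()())()()))S => (((()())()()))()   [S -> ( )]

S=>SS=>(S)S=>((S))S=>((SS))S=>((SSS))S=>(((S)SS))S=>(((SS)SS))S=>(((()S)SS))S=>(((()())SS))S=>(((()())()S))S=>(((()())()()))S=>(((()())()()))()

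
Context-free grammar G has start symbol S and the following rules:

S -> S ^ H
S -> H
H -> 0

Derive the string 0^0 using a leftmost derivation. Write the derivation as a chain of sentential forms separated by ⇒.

S ⇒ S^H ⇒ H^H ⇒ 0^H ⇒ 0^0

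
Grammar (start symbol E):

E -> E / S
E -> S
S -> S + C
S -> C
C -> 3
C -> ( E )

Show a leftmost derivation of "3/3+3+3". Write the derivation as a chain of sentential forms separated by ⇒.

E ⇒ E/S ⇒ S/S ⇒ C/S ⇒ 3/S ⇒ 3/S+C ⇒ 3/S+C+C ⇒ 3/C+C+C ⇒ 3/3+C+C ⇒ 3/3+3+C ⇒ 3/3+3+3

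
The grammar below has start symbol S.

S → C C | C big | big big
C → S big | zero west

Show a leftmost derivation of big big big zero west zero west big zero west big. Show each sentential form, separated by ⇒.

S ⇒ C C ⇒ S big C ⇒ big big big C ⇒ big big big S big ⇒ big big big C C big ⇒ big big big S big C big ⇒ big big big C C big C big ⇒ big big big zero west C big C big ⇒ big big big zero west zero west big C big ⇒ big big big zero west zero west big zero west big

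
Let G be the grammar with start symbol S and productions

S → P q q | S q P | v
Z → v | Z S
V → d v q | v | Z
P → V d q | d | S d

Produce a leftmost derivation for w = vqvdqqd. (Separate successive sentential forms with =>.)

S => SqP => vqP => vqSd => vqPqqd => vqSdqqd => vqvdqqd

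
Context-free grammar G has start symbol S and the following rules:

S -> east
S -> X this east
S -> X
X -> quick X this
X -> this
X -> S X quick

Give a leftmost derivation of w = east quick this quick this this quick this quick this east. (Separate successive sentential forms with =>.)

S => X this east   [S -> X this east]
X this east => S X quick this east   [X -> S X quick]
S X quick this east => east X quick this east   [S -> east]
east X quick this east => east quick X this quick this east   [X -> quick X this]
east quick X this quick this east => east quick S X quick this quick this east   [X -> S X quick]
east quick S X quick this quick this east => east quick X X quick this quick this east   [S -> X]
east quick X X quick this quick this east => east quick this X quick this quick this east   [X -> this]
east quick this X quick this quick this east => east quick this quick X this quick this quick this east   [X -> quick X this]
east quick this quick X this quick this quick this east => east quick this quick this this quick this quick this east   [X -> this]

S => X this east => S X quick this east => east X quick this east => east quick X this quick this east => east quick S X quick this quick this east => east quick X X quick this quick this east => east quick this X quick this quick this east => east quick this quick X this quick this quick this east => east quick this quick this this quick this quick this east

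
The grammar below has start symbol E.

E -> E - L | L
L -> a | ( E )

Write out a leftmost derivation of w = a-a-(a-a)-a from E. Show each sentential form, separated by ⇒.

E ⇒ E-L ⇒ E-L-L ⇒ E-L-L-L ⇒ L-L-L-L ⇒ a-L-L-L ⇒ a-a-L-L ⇒ a-a-(E)-L ⇒ a-a-(E-L)-L ⇒ a-a-(L-L)-L ⇒ a-a-(a-L)-L ⇒ a-a-(a-a)-L ⇒ a-a-(a-a)-a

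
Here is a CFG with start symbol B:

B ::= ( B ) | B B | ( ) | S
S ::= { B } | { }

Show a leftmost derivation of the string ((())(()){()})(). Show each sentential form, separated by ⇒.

B⇒BB⇒(B)B⇒(BB)B⇒((B)B)B⇒((())B)B⇒((())BB)B⇒((())(B)B)B⇒((())(())B)B⇒((())(())S)B⇒((())(()){B})B⇒((())(()){()})B⇒((())(()){()})()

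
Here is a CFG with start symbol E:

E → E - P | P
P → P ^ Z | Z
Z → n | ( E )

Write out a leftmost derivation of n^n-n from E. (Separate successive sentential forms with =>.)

E => E-P   [E → E - P]
E-P => P-P   [E → P]
P-P => P^Z-P   [P → P ^ Z]
P^Z-P => Z^Z-P   [P → Z]
Z^Z-P => n^Z-P   [Z → n]
n^Z-P => n^n-P   [Z → n]
n^n-P => n^n-Z   [P → Z]
n^n-Z => n^n-n   [Z → n]

E => E-P => P-P => P^Z-P => Z^Z-P => n^Z-P => n^n-P => n^n-Z => n^n-n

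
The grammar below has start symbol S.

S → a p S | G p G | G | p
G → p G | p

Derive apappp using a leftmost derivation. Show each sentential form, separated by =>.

S => apS   [S → a p S]
apS => apapS   [S → a p S]
apapS => apapG   [S → G]
apapG => apappG   [G → p G]
apappG => apappp   [G → p]

S => apS => apapS => apapG => apappG => apappp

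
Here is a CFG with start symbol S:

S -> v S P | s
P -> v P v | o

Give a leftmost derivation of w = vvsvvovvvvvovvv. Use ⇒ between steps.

S⇒vSP⇒vvSPP⇒vvsPP⇒vvsvPvP⇒vvsvvPvvP⇒vvsvvovvP⇒vvsvvovvvPv⇒vvsvvovvvvPvv⇒vvsvvovvvvvPvvv⇒vvsvvovvvvvovvv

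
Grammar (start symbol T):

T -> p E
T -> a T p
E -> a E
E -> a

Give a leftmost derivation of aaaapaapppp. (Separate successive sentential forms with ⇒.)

T⇒aTp⇒aaTpp⇒aaaTppp⇒aaaaTpppp⇒aaaapEpppp⇒aaaapaEpppp⇒aaaapaapppp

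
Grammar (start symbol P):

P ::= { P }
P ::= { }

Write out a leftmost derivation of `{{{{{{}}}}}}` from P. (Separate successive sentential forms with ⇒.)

P ⇒ {P}   [P ::= { P }]
{P} ⇒ {{P}}   [P ::= { P }]
{{P}} ⇒ {{{P}}}   [P ::= { P }]
{{{P}}} ⇒ {{{{P}}}}   [P ::= { P }]
{{{{P}}}} ⇒ {{{{{P}}}}}   [P ::= { P }]
{{{{{P}}}}} ⇒ {{{{{{}}}}}}   [P ::= { }]

P ⇒ {P} ⇒ {{P}} ⇒ {{{P}}} ⇒ {{{{P}}}} ⇒ {{{{{P}}}}} ⇒ {{{{{{}}}}}}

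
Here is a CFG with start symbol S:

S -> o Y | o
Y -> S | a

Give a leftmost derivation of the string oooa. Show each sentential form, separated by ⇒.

S ⇒ oY ⇒ oS ⇒ ooY ⇒ ooS ⇒ oooY ⇒ oooa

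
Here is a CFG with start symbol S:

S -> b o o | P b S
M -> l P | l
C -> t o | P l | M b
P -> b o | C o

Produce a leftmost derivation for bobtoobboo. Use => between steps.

S=>PbS=>bobS=>bobPbS=>bobCobS=>bobtoobS=>bobtoobboo

S => PbS   [S -> P b S]
PbS => bobS   [P -> b o]
bobS => bobPbS   [S -> P b S]
bobPbS => bobCobS   [P -> C o]
bobCobS => bobtoobS   [C -> t o]
bobtoobS => bobtoobboo   [S -> b o o]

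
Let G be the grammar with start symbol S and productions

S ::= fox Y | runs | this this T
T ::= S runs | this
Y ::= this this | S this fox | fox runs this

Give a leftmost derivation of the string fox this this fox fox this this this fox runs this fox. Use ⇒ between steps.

S ⇒ fox Y   [S ::= fox Y]
fox Y ⇒ fox S this fox   [Y ::= S this fox]
fox S this fox ⇒ fox this this T this fox   [S ::= this this T]
fox this this T this fox ⇒ fox this this S runs this fox   [T ::= S runs]
fox this this S runs this fox ⇒ fox this this fox Y runs this fox   [S ::= fox Y]
fox this this fox Y runs this fox ⇒ fox this this fox S this fox runs this fox   [Y ::= S this fox]
fox this this fox S this fox runs this fox ⇒ fox this this fox fox Y this fox runs this fox   [S ::= fox Y]
fox this this fox fox Y this fox runs this fox ⇒ fox this this fox fox this this this fox runs this fox   [Y ::= this this]

S ⇒ fox Y ⇒ fox S this fox ⇒ fox this this T this fox ⇒ fox this this S runs this fox ⇒ fox this this fox Y runs this fox ⇒ fox this this fox S this fox runs this fox ⇒ fox this this fox fox Y this fox runs this fox ⇒ fox this this fox fox this this this fox runs this fox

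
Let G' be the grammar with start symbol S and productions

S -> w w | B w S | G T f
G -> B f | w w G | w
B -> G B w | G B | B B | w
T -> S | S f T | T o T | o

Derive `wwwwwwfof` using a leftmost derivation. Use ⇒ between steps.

S ⇒ GTf   [S -> G T f]
GTf ⇒ wTf   [G -> w]
wTf ⇒ wSfTf   [T -> S f T]
wSfTf ⇒ wBwSfTf   [S -> B w S]
wBwSfTf ⇒ wBBwSfTf   [B -> B B]
wBBwSfTf ⇒ wwBwSfTf   [B -> w]
wwBwSfTf ⇒ wwwwSfTf   [B -> w]
wwwwSfTf ⇒ wwwwwwfTf   [S -> w w]
wwwwwwfTf ⇒ wwwwwwfof   [T -> o]

S ⇒ GTf ⇒ wTf ⇒ wSfTf ⇒ wBwSfTf ⇒ wBBwSfTf ⇒ wwBwSfTf ⇒ wwwwSfTf ⇒ wwwwwwfTf ⇒ wwwwwwfof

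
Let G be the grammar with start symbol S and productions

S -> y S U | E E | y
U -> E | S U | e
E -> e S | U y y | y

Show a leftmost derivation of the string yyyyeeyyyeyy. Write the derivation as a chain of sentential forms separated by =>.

S => ySU => yyU => yyE => yyUyy => yySUyy => yyEEUyy => yyUyyEUyy => yySUyyEUyy => yyySUUyyEUyy => yyyyUUyyEUyy => yyyyeUyyEUyy => yyyyeeyyEUyy => yyyyeeyyyUyy => yyyyeeyyyeyy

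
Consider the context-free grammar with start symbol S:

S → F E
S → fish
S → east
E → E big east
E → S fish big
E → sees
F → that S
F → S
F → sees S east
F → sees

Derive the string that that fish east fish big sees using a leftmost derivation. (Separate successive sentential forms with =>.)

S => F E => that S E => that F E E => that that S E E => that that fish E E => that that fish S fish big E => that that fish east fish big E => that that fish east fish big sees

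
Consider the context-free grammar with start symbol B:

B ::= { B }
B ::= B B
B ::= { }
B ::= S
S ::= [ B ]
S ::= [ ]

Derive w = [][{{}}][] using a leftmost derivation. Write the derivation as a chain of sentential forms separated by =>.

B=>BB=>BBB=>SBB=>[]BB=>[]SB=>[][B]B=>[][{B}]B=>[][{{}}]B=>[][{{}}]S=>[][{{}}][]

B => BB   [B ::= B B]
BB => BBB   [B ::= B B]
BBB => SBB   [B ::= S]
SBB => []BB   [S ::= [ ]]
[]BB => []SB   [B ::= S]
[]SB => [][B]B   [S ::= [ B ]]
[][B]B => [][{B}]B   [B ::= { B }]
[][{B}]B => [][{{}}]B   [B ::= { }]
[][{{}}]B => [][{{}}]S   [B ::= S]
[][{{}}]S => [][{{}}][]   [S ::= [ ]]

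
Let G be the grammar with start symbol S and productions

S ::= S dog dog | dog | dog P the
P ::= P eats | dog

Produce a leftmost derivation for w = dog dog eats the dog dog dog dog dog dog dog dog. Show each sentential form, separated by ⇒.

S ⇒ S dog dog   [S ::= S dog dog]
S dog dog ⇒ S dog dog dog dog   [S ::= S dog dog]
S dog dog dog dog ⇒ S dog dog dog dog dog dog   [S ::= S dog dog]
S dog dog dog dog dog dog ⇒ S dog dog dog dog dog dog dog dog   [S ::= S dog dog]
S dog dog dog dog dog dog dog dog ⇒ dog P the dog dog dog dog dog dog dog dog   [S ::= dog P the]
dog P the dog dog dog dog dog dog dog dog ⇒ dog P eats the dog dog dog dog dog dog dog dog   [P ::= P eats]
dog P eats the dog dog dog dog dog dog dog dog ⇒ dog dog eats the dog dog dog dog dog dog dog dog   [P ::= dog]

S ⇒ S dog dog ⇒ S dog dog dog dog ⇒ S dog dog dog dog dog dog ⇒ S dog dog dog dog dog dog dog dog ⇒ dog P the dog dog dog dog dog dog dog dog ⇒ dog P eats the dog dog dog dog dog dog dog dog ⇒ dog dog eats the dog dog dog dog dog dog dog dog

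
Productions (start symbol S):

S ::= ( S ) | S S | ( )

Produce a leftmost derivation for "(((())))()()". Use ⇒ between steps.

S ⇒ SS ⇒ SSS ⇒ (S)SS ⇒ ((S))SS ⇒ (((S)))SS ⇒ (((())))SS ⇒ (((())))()S ⇒ (((())))()()

S ⇒ SS   [S ::= S S]
SS ⇒ SSS   [S ::= S S]
SSS ⇒ (S)SS   [S ::= ( S )]
(S)SS ⇒ ((S))SS   [S ::= ( S )]
((S))SS ⇒ (((S)))SS   [S ::= ( S )]
(((S)))SS ⇒ (((())))SS   [S ::= ( )]
(((())))SS ⇒ (((())))()S   [S ::= ( )]
(((())))()S ⇒ (((())))()()   [S ::= ( )]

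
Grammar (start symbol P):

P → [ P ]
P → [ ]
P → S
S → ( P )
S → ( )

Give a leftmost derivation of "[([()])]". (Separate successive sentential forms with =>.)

P => [P]   [P → [ P ]]
[P] => [S]   [P → S]
[S] => [(P)]   [S → ( P )]
[(P)] => [([P])]   [P → [ P ]]
[([P])] => [([S])]   [P → S]
[([S])] => [([()])]   [S → ( )]

P => [P] => [S] => [(P)] => [([P])] => [([S])] => [([()])]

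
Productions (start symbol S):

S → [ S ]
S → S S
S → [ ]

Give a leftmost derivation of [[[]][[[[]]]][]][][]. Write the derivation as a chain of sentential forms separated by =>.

S => SS   [S → S S]
SS => SSS   [S → S S]
SSS => [S]SS   [S → [ S ]]
[S]SS => [SS]SS   [S → S S]
[SS]SS => [[S]S]SS   [S → [ S ]]
[[S]S]SS => [[[]]S]SS   [S → [ ]]
[[[]]S]SS => [[[]]SS]SS   [S → S S]
[[[]]SS]SS => [[[]][S]S]SS   [S → [ S ]]
[[[]][S]S]SS => [[[]][[S]]S]SS   [S → [ S ]]
[[[]][[S]]S]SS => [[[]][[[S]]]S]SS   [S → [ S ]]
[[[]][[[S]]]S]SS => [[[]][[[[]]]]S]SS   [S → [ ]]
[[[]][[[[]]]]S]SS => [[[]][[[[]]]][]]SS   [S → [ ]]
[[[]][[[[]]]][]]SS => [[[]][[[[]]]][]][]S   [S → [ ]]
[[[]][[[[]]]][]][]S => [[[]][[[[]]]][]][][]   [S → [ ]]

S=>SS=>SSS=>[S]SS=>[SS]SS=>[[S]S]SS=>[[[]]S]SS=>[[[]]SS]SS=>[[[]][S]S]SS=>[[[]][[S]]S]SS=>[[[]][[[S]]]S]SS=>[[[]][[[[]]]]S]SS=>[[[]][[[[]]]][]]SS=>[[[]][[[[]]]][]][]S=>[[[]][[[[]]]][]][][]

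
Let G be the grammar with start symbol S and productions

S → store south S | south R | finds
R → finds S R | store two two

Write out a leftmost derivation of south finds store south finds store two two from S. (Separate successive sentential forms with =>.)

S => south R => south finds S R => south finds store south S R => south finds store south finds R => south finds store south finds store two two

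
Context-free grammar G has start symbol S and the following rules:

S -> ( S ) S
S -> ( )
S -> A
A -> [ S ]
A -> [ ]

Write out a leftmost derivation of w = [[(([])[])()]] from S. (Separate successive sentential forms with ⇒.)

S ⇒ A ⇒ [S] ⇒ [A] ⇒ [[S]] ⇒ [[(S)S]] ⇒ [[((S)S)S]] ⇒ [[((A)S)S]] ⇒ [[(([])S)S]] ⇒ [[(([])A)S]] ⇒ [[(([])[])S]] ⇒ [[(([])[])()]]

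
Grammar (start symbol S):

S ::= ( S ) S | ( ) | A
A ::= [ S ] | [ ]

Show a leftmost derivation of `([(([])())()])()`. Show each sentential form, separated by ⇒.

S ⇒ (S)S ⇒ (A)S ⇒ ([S])S ⇒ ([(S)S])S ⇒ ([((S)S)S])S ⇒ ([((A)S)S])S ⇒ ([(([])S)S])S ⇒ ([(([])())S])S ⇒ ([(([])())()])S ⇒ ([(([])())()])()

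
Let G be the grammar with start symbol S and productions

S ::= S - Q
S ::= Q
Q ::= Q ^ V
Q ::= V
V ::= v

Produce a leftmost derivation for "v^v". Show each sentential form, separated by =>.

S => Q => Q^V => V^V => v^V => v^v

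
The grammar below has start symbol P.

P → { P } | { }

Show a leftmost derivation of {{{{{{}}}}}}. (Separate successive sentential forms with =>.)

P => {P} => {{P}} => {{{P}}} => {{{{P}}}} => {{{{{P}}}}} => {{{{{{}}}}}}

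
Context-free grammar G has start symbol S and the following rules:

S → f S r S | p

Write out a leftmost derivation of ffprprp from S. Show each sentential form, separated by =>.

S => fSrS   [S → f S r S]
fSrS => ffSrSrS   [S → f S r S]
ffSrSrS => ffprSrS   [S → p]
ffprSrS => ffprprS   [S → p]
ffprprS => ffprprp   [S → p]

S => fSrS => ffSrSrS => ffprSrS => ffprprS => ffprprp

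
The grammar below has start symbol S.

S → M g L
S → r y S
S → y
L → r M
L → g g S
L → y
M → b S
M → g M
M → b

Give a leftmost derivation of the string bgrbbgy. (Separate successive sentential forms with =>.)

S => MgL   [S → M g L]
MgL => bgL   [M → b]
bgL => bgrM   [L → r M]
bgrM => bgrbS   [M → b S]
bgrbS => bgrbMgL   [S → M g L]
bgrbMgL => bgrbbgL   [M → b]
bgrbbgL => bgrbbgy   [L → y]

S => MgL => bgL => bgrM => bgrbS => bgrbMgL => bgrbbgL => bgrbbgy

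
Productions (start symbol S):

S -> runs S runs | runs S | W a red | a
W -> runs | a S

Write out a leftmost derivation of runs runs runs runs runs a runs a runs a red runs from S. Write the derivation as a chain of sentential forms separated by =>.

S => runs S => runs runs S => runs runs runs S runs => runs runs runs runs S runs => runs runs runs runs runs S runs => runs runs runs runs runs W a red runs => runs runs runs runs runs a S a red runs => runs runs runs runs runs a runs S runs a red runs => runs runs runs runs runs a runs a runs a red runs

S => runs S   [S -> runs S]
runs S => runs runs S   [S -> runs S]
runs runs S => runs runs runs S runs   [S -> runs S runs]
runs runs runs S runs => runs runs runs runs S runs   [S -> runs S]
runs runs runs runs S runs => runs runs runs runs runs S runs   [S -> runs S]
runs runs runs runs runs S runs => runs runs runs runs runs W a red runs   [S -> W a red]
runs runs runs runs runs W a red runs => runs runs runs runs runs a S a red runs   [W -> a S]
runs runs runs runs runs a S a red runs => runs runs runs runs runs a runs S runs a red runs   [S -> runs S runs]
runs runs runs runs runs a runs S runs a red runs => runs runs runs runs runs a runs a runs a red runs   [S -> a]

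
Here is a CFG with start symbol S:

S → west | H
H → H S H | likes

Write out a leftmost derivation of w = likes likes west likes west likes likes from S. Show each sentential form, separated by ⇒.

S ⇒ H   [S → H]
H ⇒ H S H   [H → H S H]
H S H ⇒ likes S H   [H → likes]
likes S H ⇒ likes H H   [S → H]
likes H H ⇒ likes H S H H   [H → H S H]
likes H S H H ⇒ likes H S H S H H   [H → H S H]
likes H S H S H H ⇒ likes likes S H S H H   [H → likes]
likes likes S H S H H ⇒ likes likes west H S H H   [S → west]
likes likes west H S H H ⇒ likes likes west likes S H H   [H → likes]
likes likes west likes S H H ⇒ likes likes west likes west H H   [S → west]
likes likes west likes west H H ⇒ likes likes west likes west likes H   [H → likes]
likes likes west likes west likes H ⇒ likes likes west likes west likes likes   [H → likes]

S ⇒ H ⇒ H S H ⇒ likes S H ⇒ likes H H ⇒ likes H S H H ⇒ likes H S H S H H ⇒ likes likes S H S H H ⇒ likes likes west H S H H ⇒ likes likes west likes S H H ⇒ likes likes west likes west H H ⇒ likes likes west likes west likes H ⇒ likes likes west likes west likes likes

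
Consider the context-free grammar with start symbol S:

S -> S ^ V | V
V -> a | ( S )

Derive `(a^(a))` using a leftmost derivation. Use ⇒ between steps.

S ⇒ V ⇒ (S) ⇒ (S^V) ⇒ (V^V) ⇒ (a^V) ⇒ (a^(S)) ⇒ (a^(V)) ⇒ (a^(a))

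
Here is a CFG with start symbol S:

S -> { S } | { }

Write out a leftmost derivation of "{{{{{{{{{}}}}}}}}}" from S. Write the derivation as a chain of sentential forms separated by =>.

S => {S}   [S -> { S }]
{S} => {{S}}   [S -> { S }]
{{S}} => {{{S}}}   [S -> { S }]
{{{S}}} => {{{{S}}}}   [S -> { S }]
{{{{S}}}} => {{{{{S}}}}}   [S -> { S }]
{{{{{S}}}}} => {{{{{{S}}}}}}   [S -> { S }]
{{{{{{S}}}}}} => {{{{{{{S}}}}}}}   [S -> { S }]
{{{{{{{S}}}}}}} => {{{{{{{{S}}}}}}}}   [S -> { S }]
{{{{{{{{S}}}}}}}} => {{{{{{{{{}}}}}}}}}   [S -> { }]

S => {S} => {{S}} => {{{S}}} => {{{{S}}}} => {{{{{S}}}}} => {{{{{{S}}}}}} => {{{{{{{S}}}}}}} => {{{{{{{{S}}}}}}}} => {{{{{{{{{}}}}}}}}}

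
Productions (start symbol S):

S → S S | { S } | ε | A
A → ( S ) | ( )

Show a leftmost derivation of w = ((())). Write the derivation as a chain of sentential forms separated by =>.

S => SS   [S → S S]
SS => AS   [S → A]
AS => (S)S   [A → ( S )]
(S)S => (A)S   [S → A]
(A)S => ((S))S   [A → ( S )]
((S))S => ((A))S   [S → A]
((A))S => (((S)))S   [A → ( S )]
(((S)))S => ((()))S   [S → ε]
((()))S => ((()))   [S → ε]

S => SS => AS => (S)S => (A)S => ((S))S => ((A))S => (((S)))S => ((()))S => ((()))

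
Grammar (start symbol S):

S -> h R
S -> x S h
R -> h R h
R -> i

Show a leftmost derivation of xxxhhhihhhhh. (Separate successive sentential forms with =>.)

S => xSh => xxShh => xxxShhh => xxxhRhhh => xxxhhRhhhh => xxxhhhRhhhhh => xxxhhhihhhhh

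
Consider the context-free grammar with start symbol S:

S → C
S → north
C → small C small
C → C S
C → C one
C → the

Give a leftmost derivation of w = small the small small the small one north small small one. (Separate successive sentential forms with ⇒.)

S ⇒ C   [S → C]
C ⇒ C one   [C → C one]
C one ⇒ small C small one   [C → small C small]
small C small one ⇒ small C S small one   [C → C S]
small C S small one ⇒ small the S small one   [C → the]
small the S small one ⇒ small the C small one   [S → C]
small the C small one ⇒ small the small C small small one   [C → small C small]
small the small C small small one ⇒ small the small C S small small one   [C → C S]
small the small C S small small one ⇒ small the small C one S small small one   [C → C one]
small the small C one S small small one ⇒ small the small small C small one S small small one   [C → small C small]
small the small small C small one S small small one ⇒ small the small small the small one S small small one   [C → the]
small the small small the small one S small small one ⇒ small the small small the small one north small small one   [S → north]

S ⇒ C ⇒ C one ⇒ small C small one ⇒ small C S small one ⇒ small the S small one ⇒ small the C small one ⇒ small the small C small small one ⇒ small the small C S small small one ⇒ small the small C one S small small one ⇒ small the small small C small one S small small one ⇒ small the small small the small one S small small one ⇒ small the small small the small one north small small one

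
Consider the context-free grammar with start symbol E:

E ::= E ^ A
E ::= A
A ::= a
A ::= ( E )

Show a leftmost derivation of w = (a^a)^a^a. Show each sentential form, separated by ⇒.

E ⇒ E^A   [E ::= E ^ A]
E^A ⇒ E^A^A   [E ::= E ^ A]
E^A^A ⇒ A^A^A   [E ::= A]
A^A^A ⇒ (E)^A^A   [A ::= ( E )]
(E)^A^A ⇒ (E^A)^A^A   [E ::= E ^ A]
(E^A)^A^A ⇒ (A^A)^A^A   [E ::= A]
(A^A)^A^A ⇒ (a^A)^A^A   [A ::= a]
(a^A)^A^A ⇒ (a^a)^A^A   [A ::= a]
(a^a)^A^A ⇒ (a^a)^a^A   [A ::= a]
(a^a)^a^A ⇒ (a^a)^a^a   [A ::= a]

E⇒E^A⇒E^A^A⇒A^A^A⇒(E)^A^A⇒(E^A)^A^A⇒(A^A)^A^A⇒(a^A)^A^A⇒(a^a)^A^A⇒(a^a)^a^A⇒(a^a)^a^a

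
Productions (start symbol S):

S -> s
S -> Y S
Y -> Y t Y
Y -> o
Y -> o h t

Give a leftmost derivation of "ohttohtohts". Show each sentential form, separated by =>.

S => YS => YtYS => ohttYS => ohttohtS => ohttohtYS => ohttohtohtS => ohttohtohts

S => YS   [S -> Y S]
YS => YtYS   [Y -> Y t Y]
YtYS => ohttYS   [Y -> o h t]
ohttYS => ohttohtS   [Y -> o h t]
ohttohtS => ohttohtYS   [S -> Y S]
ohttohtYS => ohttohtohtS   [Y -> o h t]
ohttohtohtS => ohttohtohts   [S -> s]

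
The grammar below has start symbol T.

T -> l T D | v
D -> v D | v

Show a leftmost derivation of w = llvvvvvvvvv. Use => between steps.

T=>lTD=>llTDD=>llvDD=>llvvDD=>llvvvDD=>llvvvvDD=>llvvvvvD=>llvvvvvvD=>llvvvvvvvD=>llvvvvvvvvD=>llvvvvvvvvv

T => lTD   [T -> l T D]
lTD => llTDD   [T -> l T D]
llTDD => llvDD   [T -> v]
llvDD => llvvDD   [D -> v D]
llvvDD => llvvvDD   [D -> v D]
llvvvDD => llvvvvDD   [D -> v D]
llvvvvDD => llvvvvvD   [D -> v]
llvvvvvD => llvvvvvvD   [D -> v D]
llvvvvvvD => llvvvvvvvD   [D -> v D]
llvvvvvvvD => llvvvvvvvvD   [D -> v D]
llvvvvvvvvD => llvvvvvvvvv   [D -> v]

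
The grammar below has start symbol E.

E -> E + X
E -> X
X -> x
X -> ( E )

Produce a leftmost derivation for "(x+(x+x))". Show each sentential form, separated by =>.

E=>X=>(E)=>(E+X)=>(X+X)=>(x+X)=>(x+(E))=>(x+(E+X))=>(x+(X+X))=>(x+(x+X))=>(x+(x+x))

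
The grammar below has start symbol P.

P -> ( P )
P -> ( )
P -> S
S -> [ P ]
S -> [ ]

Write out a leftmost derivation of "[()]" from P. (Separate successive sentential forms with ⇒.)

P ⇒ S   [P -> S]
S ⇒ [P]   [S -> [ P ]]
[P] ⇒ [()]   [P -> ( )]

P ⇒ S ⇒ [P] ⇒ [()]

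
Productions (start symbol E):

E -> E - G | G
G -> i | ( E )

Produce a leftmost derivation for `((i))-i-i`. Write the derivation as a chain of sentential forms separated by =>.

E => E-G   [E -> E - G]
E-G => E-G-G   [E -> E - G]
E-G-G => G-G-G   [E -> G]
G-G-G => (E)-G-G   [G -> ( E )]
(E)-G-G => (G)-G-G   [E -> G]
(G)-G-G => ((E))-G-G   [G -> ( E )]
((E))-G-G => ((G))-G-G   [E -> G]
((G))-G-G => ((i))-G-G   [G -> i]
((i))-G-G => ((i))-i-G   [G -> i]
((i))-i-G => ((i))-i-i   [G -> i]

E=>E-G=>E-G-G=>G-G-G=>(E)-G-G=>(G)-G-G=>((E))-G-G=>((G))-G-G=>((i))-G-G=>((i))-i-G=>((i))-i-i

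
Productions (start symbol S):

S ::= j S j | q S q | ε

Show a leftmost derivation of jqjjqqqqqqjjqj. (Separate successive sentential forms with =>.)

S => jSj   [S ::= j S j]
jSj => jqSqj   [S ::= q S q]
jqSqj => jqjSjqj   [S ::= j S j]
jqjSjqj => jqjjSjjqj   [S ::= j S j]
jqjjSjjqj => jqjjqSqjjqj   [S ::= q S q]
jqjjqSqjjqj => jqjjqqSqqjjqj   [S ::= q S q]
jqjjqqSqqjjqj => jqjjqqqSqqqjjqj   [S ::= q S q]
jqjjqqqSqqqjjqj => jqjjqqqqqqjjqj   [S ::= ε]

S => jSj => jqSqj => jqjSjqj => jqjjSjjqj => jqjjqSqjjqj => jqjjqqSqqjjqj => jqjjqqqSqqqjjqj => jqjjqqqqqqjjqj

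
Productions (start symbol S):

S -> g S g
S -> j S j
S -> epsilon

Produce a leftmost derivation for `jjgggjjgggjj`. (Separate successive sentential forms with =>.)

S => jSj => jjSjj => jjgSgjj => jjggSggjj => jjgggSgggjj => jjgggjSjgggjj => jjgggjjgggjj

S => jSj   [S -> j S j]
jSj => jjSjj   [S -> j S j]
jjSjj => jjgSgjj   [S -> g S g]
jjgSgjj => jjggSggjj   [S -> g S g]
jjggSggjj => jjgggSgggjj   [S -> g S g]
jjgggSgggjj => jjgggjSjgggjj   [S -> j S j]
jjgggjSjgggjj => jjgggjjgggjj   [S -> epsilon]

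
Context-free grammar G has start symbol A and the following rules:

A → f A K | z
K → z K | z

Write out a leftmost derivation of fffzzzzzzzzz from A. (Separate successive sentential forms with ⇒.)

A ⇒ fAK ⇒ ffAKK ⇒ fffAKKK ⇒ fffzKKK ⇒ fffzzKKK ⇒ fffzzzKKK ⇒ fffzzzzKK ⇒ fffzzzzzK ⇒ fffzzzzzzK ⇒ fffzzzzzzzK ⇒ fffzzzzzzzzK ⇒ fffzzzzzzzzz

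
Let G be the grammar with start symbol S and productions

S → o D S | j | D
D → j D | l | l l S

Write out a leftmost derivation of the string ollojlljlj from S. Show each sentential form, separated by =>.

S => oDS   [S → o D S]
oDS => ollSS   [D → l l S]
ollSS => olloDSS   [S → o D S]
olloDSS => ollojDSS   [D → j D]
ollojDSS => ollojllSSS   [D → l l S]
ollojllSSS => ollojlljSS   [S → j]
ollojlljSS => ollojlljDS   [S → D]
ollojlljDS => ollojlljlS   [D → l]
ollojlljlS => ollojlljlj   [S → j]

S => oDS => ollSS => olloDSS => ollojDSS => ollojllSSS => ollojlljSS => ollojlljDS => ollojlljlS => ollojlljlj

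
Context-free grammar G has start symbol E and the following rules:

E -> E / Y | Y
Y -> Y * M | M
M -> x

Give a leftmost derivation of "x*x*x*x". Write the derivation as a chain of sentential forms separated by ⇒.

E ⇒ Y ⇒ Y*M ⇒ Y*M*M ⇒ Y*M*M*M ⇒ M*M*M*M ⇒ x*M*M*M ⇒ x*x*M*M ⇒ x*x*x*M ⇒ x*x*x*x

E ⇒ Y   [E -> Y]
Y ⇒ Y*M   [Y -> Y * M]
Y*M ⇒ Y*M*M   [Y -> Y * M]
Y*M*M ⇒ Y*M*M*M   [Y -> Y * M]
Y*M*M*M ⇒ M*M*M*M   [Y -> M]
M*M*M*M ⇒ x*M*M*M   [M -> x]
x*M*M*M ⇒ x*x*M*M   [M -> x]
x*x*M*M ⇒ x*x*x*M   [M -> x]
x*x*x*M ⇒ x*x*x*x   [M -> x]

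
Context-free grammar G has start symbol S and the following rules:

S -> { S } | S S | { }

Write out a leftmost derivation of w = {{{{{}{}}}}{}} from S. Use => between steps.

S=>{S}=>{SS}=>{{S}S}=>{{{S}}S}=>{{{{S}}}S}=>{{{{SS}}}S}=>{{{{{}S}}}S}=>{{{{{}{}}}}S}=>{{{{{}{}}}}{}}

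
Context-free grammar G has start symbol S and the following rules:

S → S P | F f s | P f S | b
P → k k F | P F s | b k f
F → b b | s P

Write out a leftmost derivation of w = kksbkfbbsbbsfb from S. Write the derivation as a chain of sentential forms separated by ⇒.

S ⇒ PfS ⇒ PFsfS ⇒ PFsFsfS ⇒ kkFFsFsfS ⇒ kksPFsFsfS ⇒ kksbkfFsFsfS ⇒ kksbkfbbsFsfS ⇒ kksbkfbbsbbsfS ⇒ kksbkfbbsbbsfb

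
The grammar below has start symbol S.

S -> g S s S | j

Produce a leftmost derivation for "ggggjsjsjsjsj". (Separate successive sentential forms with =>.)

S => gSsS => ggSsSsS => gggSsSsSsS => ggggSsSsSsSsS => ggggjsSsSsSsS => ggggjsjsSsSsS => ggggjsjsjsSsS => ggggjsjsjsjsS => ggggjsjsjsjsj

S => gSsS   [S -> g S s S]
gSsS => ggSsSsS   [S -> g S s S]
ggSsSsS => gggSsSsSsS   [S -> g S s S]
gggSsSsSsS => ggggSsSsSsSsS   [S -> g S s S]
ggggSsSsSsSsS => ggggjsSsSsSsS   [S -> j]
ggggjsSsSsSsS => ggggjsjsSsSsS   [S -> j]
ggggjsjsSsSsS => ggggjsjsjsSsS   [S -> j]
ggggjsjsjsSsS => ggggjsjsjsjsS   [S -> j]
ggggjsjsjsjsS => ggggjsjsjsjsj   [S -> j]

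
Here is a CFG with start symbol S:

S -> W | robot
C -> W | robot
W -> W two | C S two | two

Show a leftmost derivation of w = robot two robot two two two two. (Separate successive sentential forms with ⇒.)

S ⇒ W ⇒ C S two ⇒ W S two ⇒ C S two S two ⇒ robot S two S two ⇒ robot W two S two ⇒ robot C S two two S two ⇒ robot W S two two S two ⇒ robot two S two two S two ⇒ robot two robot two two S two ⇒ robot two robot two two W two ⇒ robot two robot two two two two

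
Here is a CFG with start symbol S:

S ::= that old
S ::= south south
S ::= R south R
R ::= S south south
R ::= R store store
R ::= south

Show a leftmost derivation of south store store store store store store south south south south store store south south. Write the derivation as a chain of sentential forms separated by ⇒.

S ⇒ R south R ⇒ R store store south R ⇒ S south south store store south R ⇒ R south R south south store store south R ⇒ R store store south R south south store store south R ⇒ R store store store store south R south south store store south R ⇒ R store store store store store store south R south south store store south R ⇒ south store store store store store store south R south south store store south R ⇒ south store store store store store store south south south south store store south R ⇒ south store store store store store store south south south south store store south south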